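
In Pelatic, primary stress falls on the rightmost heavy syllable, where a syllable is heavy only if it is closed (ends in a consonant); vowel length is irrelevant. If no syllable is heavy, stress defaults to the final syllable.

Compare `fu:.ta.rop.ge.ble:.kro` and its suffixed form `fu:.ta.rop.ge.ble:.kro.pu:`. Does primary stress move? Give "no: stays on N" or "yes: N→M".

Base `fu:.ta.rop.ge.ble:.kro` (6 syllables):
  Weights: 1 fu: L, 2 ta L, 3 rop H, 4 ge L, 5 ble: L, 6 kro L.
  Heavy syllables in the domain: 3. The rightmost is syllable 3 (rop).
  → primary stress on syllable 3.
Suffixed `fu:.ta.rop.ge.ble:.kro.pu:` (7 syllables):
  Weights: 1 fu: L, 2 ta L, 3 rop H, 4 ge L, 5 ble: L, 6 kro L, 7 pu: L.
  Heavy syllables in the domain: 3. The rightmost is syllable 3 (rop).
  → primary stress on syllable 3.

no: stays on 3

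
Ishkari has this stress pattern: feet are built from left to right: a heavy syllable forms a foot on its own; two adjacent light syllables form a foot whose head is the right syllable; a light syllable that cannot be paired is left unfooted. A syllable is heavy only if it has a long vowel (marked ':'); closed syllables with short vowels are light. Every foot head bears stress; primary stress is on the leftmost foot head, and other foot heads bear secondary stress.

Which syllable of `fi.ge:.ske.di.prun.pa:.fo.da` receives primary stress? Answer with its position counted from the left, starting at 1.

Weights: 1 fi L, 2 ge: H, 3 ske L, 4 di L, 5 prun L, 6 pa: H, 7 fo L, 8 da L.
Parse left to right (heavy = foot alone; LL = one foot; stranded L unfooted): fi (ˈge:) (ske.ˈdi) prun (ˈpa:) (fo.ˈda).
Foot heads: 2, 4, 6, 8.
Primary stress on the leftmost head = syllable 2.
Primary stress: syllable 2 → fi.ˈge:.ske.di.prun.pa:.fo.da.

2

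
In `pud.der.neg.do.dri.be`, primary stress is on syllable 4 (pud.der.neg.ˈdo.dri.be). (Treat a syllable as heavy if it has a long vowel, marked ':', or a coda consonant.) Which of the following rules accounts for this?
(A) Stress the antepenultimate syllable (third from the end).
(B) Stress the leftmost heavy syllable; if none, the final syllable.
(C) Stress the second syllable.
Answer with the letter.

A

Rule A → syllable 4 ✓.
Rule B → syllable 1 (observed: 4).
Rule C → syllable 2 (observed: 4).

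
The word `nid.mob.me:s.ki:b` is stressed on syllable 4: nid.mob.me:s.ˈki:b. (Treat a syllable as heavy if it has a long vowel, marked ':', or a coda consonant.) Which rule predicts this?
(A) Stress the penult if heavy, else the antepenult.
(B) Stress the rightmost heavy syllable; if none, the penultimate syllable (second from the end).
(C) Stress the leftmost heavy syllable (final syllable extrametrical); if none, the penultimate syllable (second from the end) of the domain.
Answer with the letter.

Rule A → syllable 3 (observed: 4).
Rule B → syllable 4 ✓.
Rule C → syllable 1 (observed: 4).

B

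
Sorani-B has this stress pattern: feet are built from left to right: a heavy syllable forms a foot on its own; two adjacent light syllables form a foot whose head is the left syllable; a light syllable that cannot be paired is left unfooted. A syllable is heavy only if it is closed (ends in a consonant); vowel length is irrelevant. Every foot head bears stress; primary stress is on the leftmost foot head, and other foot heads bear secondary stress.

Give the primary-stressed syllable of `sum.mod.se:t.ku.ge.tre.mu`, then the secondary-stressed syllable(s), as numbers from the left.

primary 1, secondary 2, 3, 4, 6

Weights: 1 sum H, 2 mod H, 3 se:t H, 4 ku L, 5 ge L, 6 tre L, 7 mu L.
Parse left to right (heavy = foot alone; LL = one foot; stranded L unfooted): (ˈsum) (ˈmod) (ˈse:t) (ˈku.ge) (ˈtre.mu).
Foot heads: 1, 2, 3, 4, 6.
Primary stress on the leftmost head = syllable 1.
Secondary stress on 2, 3, 4, 6: ˈsum.ˌmod.ˌse:t.ˌku.ge.ˌtre.mu.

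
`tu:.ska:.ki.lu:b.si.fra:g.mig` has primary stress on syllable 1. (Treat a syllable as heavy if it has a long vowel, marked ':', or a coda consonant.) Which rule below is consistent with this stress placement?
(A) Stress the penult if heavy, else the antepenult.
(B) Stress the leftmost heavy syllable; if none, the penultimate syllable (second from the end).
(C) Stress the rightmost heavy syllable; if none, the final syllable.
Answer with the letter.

B

Rule A → syllable 6 (observed: 1).
Rule B → syllable 1 ✓.
Rule C → syllable 7 (observed: 1).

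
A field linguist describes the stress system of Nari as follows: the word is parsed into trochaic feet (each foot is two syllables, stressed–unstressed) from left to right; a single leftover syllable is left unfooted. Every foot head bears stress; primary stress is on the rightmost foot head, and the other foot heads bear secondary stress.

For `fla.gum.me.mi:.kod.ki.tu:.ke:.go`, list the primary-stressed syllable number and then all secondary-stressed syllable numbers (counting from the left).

Parse left to right into trochaic (ˈσσ) feet: (ˈfla.gum) (ˈme.mi:) (ˈkod.ki) (ˈtu:.ke:) go. Syllable 9 is left unfooted.
Foot heads (stressed positions): 1, 3, 5, 7.
End Rule Rightmost: primary stress on the rightmost head = syllable 7.
Secondary stress on 1, 3, 5: ˌfla.gum.ˌme.mi:.ˌkod.ki.ˈtu:.ke:.go.

primary 7, secondary 1, 3, 5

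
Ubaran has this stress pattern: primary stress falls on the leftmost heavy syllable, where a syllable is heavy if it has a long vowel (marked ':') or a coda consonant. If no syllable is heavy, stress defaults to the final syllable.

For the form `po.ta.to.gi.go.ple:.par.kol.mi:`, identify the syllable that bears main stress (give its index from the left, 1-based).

6

Weights: 1 po L, 2 ta L, 3 to L, 4 gi L, 5 go L, 6 ple: H, 7 par H, 8 kol H, 9 mi: H.
Heavy syllables in the domain: 6, 7, 8, 9. The leftmost is syllable 6 (ple:).
Primary stress: syllable 6 → po.ta.to.gi.go.ˈple:.par.kol.mi:.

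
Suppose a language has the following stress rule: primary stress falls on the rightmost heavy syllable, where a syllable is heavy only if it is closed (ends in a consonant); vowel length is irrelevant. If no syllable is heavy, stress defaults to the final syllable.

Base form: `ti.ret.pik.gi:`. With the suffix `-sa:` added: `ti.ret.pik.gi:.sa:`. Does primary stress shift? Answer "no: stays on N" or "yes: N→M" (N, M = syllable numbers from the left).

Base `ti.ret.pik.gi:` (4 syllables):
  Weights: 1 ti L, 2 ret H, 3 pik H, 4 gi: L.
  Heavy syllables in the domain: 2, 3. The rightmost is syllable 3 (pik).
  → primary stress on syllable 3.
Suffixed `ti.ret.pik.gi:.sa:` (5 syllables):
  Weights: 1 ti L, 2 ret H, 3 pik H, 4 gi: L, 5 sa: L.
  Heavy syllables in the domain: 2, 3. The rightmost is syllable 3 (pik).
  → primary stress on syllable 3.

no: stays on 3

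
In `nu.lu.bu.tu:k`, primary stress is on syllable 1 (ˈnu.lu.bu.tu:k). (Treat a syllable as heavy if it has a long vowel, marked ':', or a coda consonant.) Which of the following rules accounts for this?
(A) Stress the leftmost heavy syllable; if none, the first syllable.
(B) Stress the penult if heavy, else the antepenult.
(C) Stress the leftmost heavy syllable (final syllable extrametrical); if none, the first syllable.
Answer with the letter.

Rule A → syllable 4 (observed: 1).
Rule B → syllable 2 (observed: 1).
Rule C → syllable 1 ✓.

C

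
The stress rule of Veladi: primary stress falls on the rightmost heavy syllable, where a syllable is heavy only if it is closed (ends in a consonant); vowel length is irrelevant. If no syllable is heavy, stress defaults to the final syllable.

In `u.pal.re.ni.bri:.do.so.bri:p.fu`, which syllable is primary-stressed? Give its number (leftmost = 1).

Weights: 1 u L, 2 pal H, 3 re L, 4 ni L, 5 bri: L, 6 do L, 7 so L, 8 bri:p H, 9 fu L.
Heavy syllables in the domain: 2, 8. The rightmost is syllable 8 (bri:p).
Primary stress: syllable 8 → u.pal.re.ni.bri:.do.so.ˈbri:p.fu.

8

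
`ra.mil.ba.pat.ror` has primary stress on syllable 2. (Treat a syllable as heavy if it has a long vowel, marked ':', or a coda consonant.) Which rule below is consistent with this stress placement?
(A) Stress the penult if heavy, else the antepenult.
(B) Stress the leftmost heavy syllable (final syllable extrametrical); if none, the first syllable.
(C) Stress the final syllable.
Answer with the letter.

B

Rule A → syllable 4 (observed: 2).
Rule B → syllable 2 ✓.
Rule C → syllable 5 (observed: 2).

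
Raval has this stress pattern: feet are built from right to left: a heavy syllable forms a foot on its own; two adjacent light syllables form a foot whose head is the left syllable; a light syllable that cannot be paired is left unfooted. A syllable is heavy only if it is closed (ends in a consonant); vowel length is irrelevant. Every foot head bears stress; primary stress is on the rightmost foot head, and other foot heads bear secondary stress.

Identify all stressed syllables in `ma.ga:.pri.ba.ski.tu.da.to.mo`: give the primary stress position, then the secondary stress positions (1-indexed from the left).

primary 8, secondary 2, 4, 6

Weights: 1 ma L, 2 ga: L, 3 pri L, 4 ba L, 5 ski L, 6 tu L, 7 da L, 8 to L, 9 mo L.
Parse right to left (heavy = foot alone; LL = one foot; stranded L unfooted): ma (ˈga:.pri) (ˈba.ski) (ˈtu.da) (ˈto.mo).
Foot heads: 2, 4, 6, 8.
Primary stress on the rightmost head = syllable 8.
Secondary stress on 2, 4, 6: ma.ˌga:.pri.ˌba.ski.ˌtu.da.ˈto.mo.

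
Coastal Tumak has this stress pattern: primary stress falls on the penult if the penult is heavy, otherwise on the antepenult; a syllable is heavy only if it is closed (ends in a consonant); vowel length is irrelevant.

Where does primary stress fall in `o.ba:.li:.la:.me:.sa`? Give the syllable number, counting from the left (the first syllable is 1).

4

Weights: 4 la: L, 5 me: L, 6 sa L.
The penult (syllable 5, me:) is light, so stress falls on the antepenult (syllable 4, la:).
Primary stress: syllable 4 → o.ba:.li:.ˈla:.me:.sa.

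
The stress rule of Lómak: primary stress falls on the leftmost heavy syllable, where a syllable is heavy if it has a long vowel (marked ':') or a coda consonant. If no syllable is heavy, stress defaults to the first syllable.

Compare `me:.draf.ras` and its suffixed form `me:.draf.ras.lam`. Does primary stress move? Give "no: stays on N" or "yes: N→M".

no: stays on 1

Base `me:.draf.ras` (3 syllables):
  Weights: 1 me: H, 2 draf H, 3 ras H.
  Heavy syllables in the domain: 1, 2, 3. The leftmost is syllable 1 (me:).
  → primary stress on syllable 1.
Suffixed `me:.draf.ras.lam` (4 syllables):
  Weights: 1 me: H, 2 draf H, 3 ras H, 4 lam H.
  Heavy syllables in the domain: 1, 2, 3, 4. The leftmost is syllable 1 (me:).
  → primary stress on syllable 1.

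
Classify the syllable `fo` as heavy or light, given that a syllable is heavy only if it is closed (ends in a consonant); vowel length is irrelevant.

`fo`: short vowel, open (no coda). Open (no coda) → light.

light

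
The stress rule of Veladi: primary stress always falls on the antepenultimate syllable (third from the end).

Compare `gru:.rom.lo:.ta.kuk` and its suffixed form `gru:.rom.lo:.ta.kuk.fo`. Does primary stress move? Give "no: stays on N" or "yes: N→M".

Base `gru:.rom.lo:.ta.kuk` (5 syllables):
  The word has 5 syllables; the antepenultimate syllable (third from the end) is syllable 3 (lo:).
  → primary stress on syllable 3.
Suffixed `gru:.rom.lo:.ta.kuk.fo` (6 syllables):
  The word has 6 syllables; the antepenultimate syllable (third from the end) is syllable 4 (ta).
  → primary stress on syllable 4.

yes: 3→4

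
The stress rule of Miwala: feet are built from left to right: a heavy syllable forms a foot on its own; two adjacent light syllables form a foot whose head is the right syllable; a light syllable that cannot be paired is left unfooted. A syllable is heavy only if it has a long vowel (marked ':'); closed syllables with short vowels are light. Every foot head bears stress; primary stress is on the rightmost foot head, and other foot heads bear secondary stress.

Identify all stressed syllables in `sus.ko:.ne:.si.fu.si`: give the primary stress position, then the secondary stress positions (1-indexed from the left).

Weights: 1 sus L, 2 ko: H, 3 ne: H, 4 si L, 5 fu L, 6 si L.
Parse left to right (heavy = foot alone; LL = one foot; stranded L unfooted): sus (ˈko:) (ˈne:) (si.ˈfu) si.
Foot heads: 2, 3, 5.
Primary stress on the rightmost head = syllable 5.
Secondary stress on 2, 3: sus.ˌko:.ˌne:.si.ˈfu.si.

primary 5, secondary 2, 3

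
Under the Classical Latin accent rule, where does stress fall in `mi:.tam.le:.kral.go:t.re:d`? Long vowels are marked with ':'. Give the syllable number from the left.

5

Classical Latin: stress the penult if heavy (long vowel or closed), else the antepenult.
Weights: 4 kral H, 5 go:t H, 6 re:d H.
The penult (syllable 5, go:t) is heavy, so it takes stress.
Stress on syllable 5: mi:.tam.le:.kral.ˈgo:t.re:d.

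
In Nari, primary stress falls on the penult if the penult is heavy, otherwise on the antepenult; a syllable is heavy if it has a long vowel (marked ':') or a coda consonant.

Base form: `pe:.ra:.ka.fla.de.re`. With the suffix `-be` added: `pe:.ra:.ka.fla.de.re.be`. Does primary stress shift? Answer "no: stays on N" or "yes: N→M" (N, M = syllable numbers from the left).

Base `pe:.ra:.ka.fla.de.re` (6 syllables):
  Weights: 4 fla L, 5 de L, 6 re L.
  The penult (syllable 5, de) is light, so stress falls on the antepenult (syllable 4, fla).
  → primary stress on syllable 4.
Suffixed `pe:.ra:.ka.fla.de.re.be` (7 syllables):
  Weights: 5 de L, 6 re L, 7 be L.
  The penult (syllable 6, re) is light, so stress falls on the antepenult (syllable 5, de).
  → primary stress on syllable 5.

yes: 4→5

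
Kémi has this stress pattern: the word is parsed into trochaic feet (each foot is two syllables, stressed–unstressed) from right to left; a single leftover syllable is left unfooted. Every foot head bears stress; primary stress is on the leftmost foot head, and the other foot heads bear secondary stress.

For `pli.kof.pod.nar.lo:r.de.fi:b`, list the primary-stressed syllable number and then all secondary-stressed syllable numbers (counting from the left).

Parse right to left into trochaic (ˈσσ) feet: pli (ˈkof.pod) (ˈnar.lo:r) (ˈde.fi:b). Syllable 1 is left unfooted.
Foot heads (stressed positions): 2, 4, 6.
End Rule Leftmost: primary stress on the leftmost head = syllable 2.
Secondary stress on 4, 6: pli.ˈkof.pod.ˌnar.lo:r.ˌde.fi:b.

primary 2, secondary 4, 6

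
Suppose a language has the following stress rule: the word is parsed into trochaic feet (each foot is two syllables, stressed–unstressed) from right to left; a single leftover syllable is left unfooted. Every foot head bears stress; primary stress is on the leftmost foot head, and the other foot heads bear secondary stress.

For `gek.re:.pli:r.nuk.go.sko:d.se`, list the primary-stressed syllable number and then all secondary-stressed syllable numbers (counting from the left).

Parse right to left into trochaic (ˈσσ) feet: gek (ˈre:.pli:r) (ˈnuk.go) (ˈsko:d.se). Syllable 1 is left unfooted.
Foot heads (stressed positions): 2, 4, 6.
End Rule Leftmost: primary stress on the leftmost head = syllable 2.
Secondary stress on 4, 6: gek.ˈre:.pli:r.ˌnuk.go.ˌsko:d.se.

primary 2, secondary 4, 6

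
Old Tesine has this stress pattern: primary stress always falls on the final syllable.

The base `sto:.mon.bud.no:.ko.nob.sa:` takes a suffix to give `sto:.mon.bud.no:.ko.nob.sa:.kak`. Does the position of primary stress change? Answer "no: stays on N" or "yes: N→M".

yes: 7→8

Base `sto:.mon.bud.no:.ko.nob.sa:` (7 syllables):
  The word has 7 syllables; the final syllable is syllable 7 (sa:).
  → primary stress on syllable 7.
Suffixed `sto:.mon.bud.no:.ko.nob.sa:.kak` (8 syllables):
  The word has 8 syllables; the final syllable is syllable 8 (kak).
  → primary stress on syllable 8.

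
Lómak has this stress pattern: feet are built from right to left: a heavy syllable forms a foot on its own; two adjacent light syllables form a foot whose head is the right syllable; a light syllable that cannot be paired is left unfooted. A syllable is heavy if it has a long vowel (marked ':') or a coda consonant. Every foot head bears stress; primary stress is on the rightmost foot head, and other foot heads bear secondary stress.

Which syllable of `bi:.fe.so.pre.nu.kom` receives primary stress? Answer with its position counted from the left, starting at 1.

Weights: 1 bi: H, 2 fe L, 3 so L, 4 pre L, 5 nu L, 6 kom H.
Parse right to left (heavy = foot alone; LL = one foot; stranded L unfooted): (ˈbi:) (fe.ˈso) (pre.ˈnu) (ˈkom).
Foot heads: 1, 3, 5, 6.
Primary stress on the rightmost head = syllable 6.
Primary stress: syllable 6 → bi:.fe.so.pre.nu.ˈkom.

6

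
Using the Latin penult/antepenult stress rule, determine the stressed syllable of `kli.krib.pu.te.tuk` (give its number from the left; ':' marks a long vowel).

Classical Latin: stress the penult if heavy (long vowel or closed), else the antepenult.
Weights: 3 pu L, 4 te L, 5 tuk H.
The penult (syllable 4, te) is light, so stress falls on the antepenult (syllable 3, pu).
Stress on syllable 3: kli.krib.ˈpu.te.tuk.

3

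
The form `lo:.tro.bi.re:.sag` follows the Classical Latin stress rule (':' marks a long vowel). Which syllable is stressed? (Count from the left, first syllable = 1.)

4

Classical Latin: stress the penult if heavy (long vowel or closed), else the antepenult.
Weights: 3 bi L, 4 re: H, 5 sag H.
The penult (syllable 4, re:) is heavy, so it takes stress.
Stress on syllable 4: lo:.tro.bi.ˈre:.sag.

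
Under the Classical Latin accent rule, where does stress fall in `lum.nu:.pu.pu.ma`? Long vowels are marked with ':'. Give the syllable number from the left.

Classical Latin: stress the penult if heavy (long vowel or closed), else the antepenult.
Weights: 3 pu L, 4 pu L, 5 ma L.
The penult (syllable 4, pu) is light, so stress falls on the antepenult (syllable 3, pu).
Stress on syllable 3: lum.nu:.ˈpu.pu.ma.

3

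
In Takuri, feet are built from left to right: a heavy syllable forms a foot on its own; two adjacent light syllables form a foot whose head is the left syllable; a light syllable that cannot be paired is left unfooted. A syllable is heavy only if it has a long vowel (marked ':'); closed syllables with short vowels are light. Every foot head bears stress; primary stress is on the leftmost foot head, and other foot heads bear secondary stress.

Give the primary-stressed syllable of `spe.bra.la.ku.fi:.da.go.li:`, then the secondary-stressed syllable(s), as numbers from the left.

primary 1, secondary 3, 5, 6, 8

Weights: 1 spe L, 2 bra L, 3 la L, 4 ku L, 5 fi: H, 6 da L, 7 go L, 8 li: H.
Parse left to right (heavy = foot alone; LL = one foot; stranded L unfooted): (ˈspe.bra) (ˈla.ku) (ˈfi:) (ˈda.go) (ˈli:).
Foot heads: 1, 3, 5, 6, 8.
Primary stress on the leftmost head = syllable 1.
Secondary stress on 3, 5, 6, 8: ˈspe.bra.ˌla.ku.ˌfi:.ˌda.go.ˌli:.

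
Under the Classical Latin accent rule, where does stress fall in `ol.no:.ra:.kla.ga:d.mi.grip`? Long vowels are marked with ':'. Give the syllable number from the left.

Classical Latin: stress the penult if heavy (long vowel or closed), else the antepenult.
Weights: 5 ga:d H, 6 mi L, 7 grip H.
The penult (syllable 6, mi) is light, so stress falls on the antepenult (syllable 5, ga:d).
Stress on syllable 5: ol.no:.ra:.kla.ˈga:d.mi.grip.

5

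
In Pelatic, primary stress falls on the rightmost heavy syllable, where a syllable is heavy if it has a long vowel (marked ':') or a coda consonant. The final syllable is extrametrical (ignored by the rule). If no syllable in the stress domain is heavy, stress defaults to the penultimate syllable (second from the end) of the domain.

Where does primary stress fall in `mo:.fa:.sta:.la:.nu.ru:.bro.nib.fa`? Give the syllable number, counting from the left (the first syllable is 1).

The final syllable (9, fa) is extrametrical; the stress domain is syllables 1–8.
Weights: 1 mo: H, 2 fa: H, 3 sta: H, 4 la: H, 5 nu L, 6 ru: H, 7 bro L, 8 nib H.
Heavy syllables in the domain: 1, 2, 3, 4, 6, 8. The rightmost is syllable 8 (nib).
Primary stress: syllable 8 → mo:.fa:.sta:.la:.nu.ru:.bro.ˈnib.fa.

8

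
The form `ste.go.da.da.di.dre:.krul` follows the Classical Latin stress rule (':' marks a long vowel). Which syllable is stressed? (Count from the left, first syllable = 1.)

Classical Latin: stress the penult if heavy (long vowel or closed), else the antepenult.
Weights: 5 di L, 6 dre: H, 7 krul H.
The penult (syllable 6, dre:) is heavy, so it takes stress.
Stress on syllable 6: ste.go.da.da.di.ˈdre:.krul.

6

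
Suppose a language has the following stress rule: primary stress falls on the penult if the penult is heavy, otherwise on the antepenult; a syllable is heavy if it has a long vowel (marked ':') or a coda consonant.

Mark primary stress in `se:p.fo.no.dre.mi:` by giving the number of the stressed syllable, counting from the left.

3

Weights: 3 no L, 4 dre L, 5 mi: H.
The penult (syllable 4, dre) is light, so stress falls on the antepenult (syllable 3, no).
Primary stress: syllable 3 → se:p.fo.ˈno.dre.mi:.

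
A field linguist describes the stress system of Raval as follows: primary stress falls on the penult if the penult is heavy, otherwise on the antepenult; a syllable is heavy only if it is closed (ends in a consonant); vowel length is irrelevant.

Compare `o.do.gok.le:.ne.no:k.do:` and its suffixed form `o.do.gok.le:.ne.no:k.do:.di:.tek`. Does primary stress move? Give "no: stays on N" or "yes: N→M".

yes: 6→7

Base `o.do.gok.le:.ne.no:k.do:` (7 syllables):
  Weights: 5 ne L, 6 no:k H, 7 do: L.
  The penult (syllable 6, no:k) is heavy, so it takes stress.
  → primary stress on syllable 6.
Suffixed `o.do.gok.le:.ne.no:k.do:.di:.tek` (9 syllables):
  Weights: 7 do: L, 8 di: L, 9 tek H.
  The penult (syllable 8, di:) is light, so stress falls on the antepenult (syllable 7, do:).
  → primary stress on syllable 7.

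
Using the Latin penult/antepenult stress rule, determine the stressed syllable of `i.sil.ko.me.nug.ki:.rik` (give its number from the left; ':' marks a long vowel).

Classical Latin: stress the penult if heavy (long vowel or closed), else the antepenult.
Weights: 5 nug H, 6 ki: H, 7 rik H.
The penult (syllable 6, ki:) is heavy, so it takes stress.
Stress on syllable 6: i.sil.ko.me.nug.ˈki:.rik.

6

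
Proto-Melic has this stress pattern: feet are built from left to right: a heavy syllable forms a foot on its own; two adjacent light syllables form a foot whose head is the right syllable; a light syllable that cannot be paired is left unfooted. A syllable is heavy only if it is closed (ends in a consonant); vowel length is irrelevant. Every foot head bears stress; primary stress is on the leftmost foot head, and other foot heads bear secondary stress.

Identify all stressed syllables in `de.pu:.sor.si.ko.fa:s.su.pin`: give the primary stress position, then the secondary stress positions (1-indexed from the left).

Weights: 1 de L, 2 pu: L, 3 sor H, 4 si L, 5 ko L, 6 fa:s H, 7 su L, 8 pin H.
Parse left to right (heavy = foot alone; LL = one foot; stranded L unfooted): (de.ˈpu:) (ˈsor) (si.ˈko) (ˈfa:s) su (ˈpin).
Foot heads: 2, 3, 5, 6, 8.
Primary stress on the leftmost head = syllable 2.
Secondary stress on 3, 5, 6, 8: de.ˈpu:.ˌsor.si.ˌko.ˌfa:s.su.ˌpin.

primary 2, secondary 3, 5, 6, 8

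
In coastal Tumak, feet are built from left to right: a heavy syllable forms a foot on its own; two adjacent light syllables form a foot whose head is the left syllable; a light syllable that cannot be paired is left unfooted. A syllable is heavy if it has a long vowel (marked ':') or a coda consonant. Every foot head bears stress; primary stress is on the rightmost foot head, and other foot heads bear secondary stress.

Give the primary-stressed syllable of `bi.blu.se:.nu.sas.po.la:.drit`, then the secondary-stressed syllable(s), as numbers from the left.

primary 8, secondary 1, 3, 5, 7

Weights: 1 bi L, 2 blu L, 3 se: H, 4 nu L, 5 sas H, 6 po L, 7 la: H, 8 drit H.
Parse left to right (heavy = foot alone; LL = one foot; stranded L unfooted): (ˈbi.blu) (ˈse:) nu (ˈsas) po (ˈla:) (ˈdrit).
Foot heads: 1, 3, 5, 7, 8.
Primary stress on the rightmost head = syllable 8.
Secondary stress on 1, 3, 5, 7: ˌbi.blu.ˌse:.nu.ˌsas.po.ˌla:.ˈdrit.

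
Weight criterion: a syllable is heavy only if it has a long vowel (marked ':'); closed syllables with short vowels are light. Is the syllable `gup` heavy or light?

`gup`: short vowel, closed (coda /p/). Short vowel → light.

light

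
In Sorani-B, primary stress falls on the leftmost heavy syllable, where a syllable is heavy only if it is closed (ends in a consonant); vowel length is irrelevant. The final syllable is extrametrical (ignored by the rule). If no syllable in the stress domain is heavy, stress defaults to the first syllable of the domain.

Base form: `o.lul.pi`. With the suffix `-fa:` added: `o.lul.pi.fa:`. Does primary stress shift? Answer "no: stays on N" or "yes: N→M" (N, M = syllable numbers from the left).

Base `o.lul.pi` (3 syllables):
  The final syllable (3, pi) is extrametrical; the stress domain is syllables 1–2.
  Weights: 1 o L, 2 lul H.
  Heavy syllables in the domain: 2. The leftmost is syllable 2 (lul).
  → primary stress on syllable 2.
Suffixed `o.lul.pi.fa:` (4 syllables):
  The final syllable (4, fa:) is extrametrical; the stress domain is syllables 1–3.
  Weights: 1 o L, 2 lul H, 3 pi L.
  Heavy syllables in the domain: 2. The leftmost is syllable 2 (lul).
  → primary stress on syllable 2.

no: stays on 2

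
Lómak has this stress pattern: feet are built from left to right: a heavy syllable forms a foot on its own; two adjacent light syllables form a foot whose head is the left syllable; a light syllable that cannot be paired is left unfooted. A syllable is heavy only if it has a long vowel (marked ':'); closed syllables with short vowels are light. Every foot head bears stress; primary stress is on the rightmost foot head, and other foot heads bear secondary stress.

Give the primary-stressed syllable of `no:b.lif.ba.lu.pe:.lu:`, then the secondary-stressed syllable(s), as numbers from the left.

primary 6, secondary 1, 2, 5

Weights: 1 no:b H, 2 lif L, 3 ba L, 4 lu L, 5 pe: H, 6 lu: H.
Parse left to right (heavy = foot alone; LL = one foot; stranded L unfooted): (ˈno:b) (ˈlif.ba) lu (ˈpe:) (ˈlu:).
Foot heads: 1, 2, 5, 6.
Primary stress on the rightmost head = syllable 6.
Secondary stress on 1, 2, 5: ˌno:b.ˌlif.ba.lu.ˌpe:.ˈlu:.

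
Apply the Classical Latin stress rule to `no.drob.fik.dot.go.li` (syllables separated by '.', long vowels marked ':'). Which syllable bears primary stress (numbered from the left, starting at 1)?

Classical Latin: stress the penult if heavy (long vowel or closed), else the antepenult.
Weights: 4 dot H, 5 go L, 6 li L.
The penult (syllable 5, go) is light, so stress falls on the antepenult (syllable 4, dot).
Stress on syllable 4: no.drob.fik.ˈdot.go.li.

4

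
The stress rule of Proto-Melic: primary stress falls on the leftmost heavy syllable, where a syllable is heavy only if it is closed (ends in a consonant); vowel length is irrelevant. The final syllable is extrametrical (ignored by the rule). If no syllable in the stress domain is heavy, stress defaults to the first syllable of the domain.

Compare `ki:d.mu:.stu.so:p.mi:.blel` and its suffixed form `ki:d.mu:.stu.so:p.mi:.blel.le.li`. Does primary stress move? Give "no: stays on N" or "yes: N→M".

no: stays on 1

Base `ki:d.mu:.stu.so:p.mi:.blel` (6 syllables):
  The final syllable (6, blel) is extrametrical; the stress domain is syllables 1–5.
  Weights: 1 ki:d H, 2 mu: L, 3 stu L, 4 so:p H, 5 mi: L.
  Heavy syllables in the domain: 1, 4. The leftmost is syllable 1 (ki:d).
  → primary stress on syllable 1.
Suffixed `ki:d.mu:.stu.so:p.mi:.blel.le.li` (8 syllables):
  The final syllable (8, li) is extrametrical; the stress domain is syllables 1–7.
  Weights: 1 ki:d H, 2 mu: L, 3 stu L, 4 so:p H, 5 mi: L, 6 blel H, 7 le L.
  Heavy syllables in the domain: 1, 4, 6. The leftmost is syllable 1 (ki:d).
  → primary stress on syllable 1.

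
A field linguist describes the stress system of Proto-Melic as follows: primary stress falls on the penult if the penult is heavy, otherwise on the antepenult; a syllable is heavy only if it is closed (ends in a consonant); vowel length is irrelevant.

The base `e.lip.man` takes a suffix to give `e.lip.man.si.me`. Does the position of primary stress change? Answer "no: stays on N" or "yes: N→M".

yes: 2→3

Base `e.lip.man` (3 syllables):
  Weights: 1 e L, 2 lip H, 3 man H.
  The penult (syllable 2, lip) is heavy, so it takes stress.
  → primary stress on syllable 2.
Suffixed `e.lip.man.si.me` (5 syllables):
  Weights: 3 man H, 4 si L, 5 me L.
  The penult (syllable 4, si) is light, so stress falls on the antepenult (syllable 3, man).
  → primary stress on syllable 3.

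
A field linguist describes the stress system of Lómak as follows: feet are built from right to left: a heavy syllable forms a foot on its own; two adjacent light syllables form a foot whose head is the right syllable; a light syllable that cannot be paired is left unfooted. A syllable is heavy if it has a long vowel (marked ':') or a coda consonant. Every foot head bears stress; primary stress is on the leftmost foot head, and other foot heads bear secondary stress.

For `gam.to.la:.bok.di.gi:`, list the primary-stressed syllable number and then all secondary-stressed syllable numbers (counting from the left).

Weights: 1 gam H, 2 to L, 3 la: H, 4 bok H, 5 di L, 6 gi: H.
Parse right to left (heavy = foot alone; LL = one foot; stranded L unfooted): (ˈgam) to (ˈla:) (ˈbok) di (ˈgi:).
Foot heads: 1, 3, 4, 6.
Primary stress on the leftmost head = syllable 1.
Secondary stress on 3, 4, 6: ˈgam.to.ˌla:.ˌbok.di.ˌgi:.

primary 1, secondary 3, 4, 6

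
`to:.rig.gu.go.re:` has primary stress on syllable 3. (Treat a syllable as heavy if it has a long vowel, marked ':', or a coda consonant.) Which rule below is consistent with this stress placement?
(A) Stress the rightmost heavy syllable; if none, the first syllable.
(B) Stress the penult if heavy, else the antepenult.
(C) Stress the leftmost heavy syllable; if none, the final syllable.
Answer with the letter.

B

Rule A → syllable 5 (observed: 3).
Rule B → syllable 3 ✓.
Rule C → syllable 1 (observed: 3).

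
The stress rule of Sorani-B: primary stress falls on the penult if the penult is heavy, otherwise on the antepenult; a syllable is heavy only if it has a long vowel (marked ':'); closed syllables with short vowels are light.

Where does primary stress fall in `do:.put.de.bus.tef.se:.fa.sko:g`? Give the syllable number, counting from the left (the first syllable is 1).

Weights: 6 se: H, 7 fa L, 8 sko:g H.
The penult (syllable 7, fa) is light, so stress falls on the antepenult (syllable 6, se:).
Primary stress: syllable 6 → do:.put.de.bus.tef.ˈse:.fa.sko:g.

6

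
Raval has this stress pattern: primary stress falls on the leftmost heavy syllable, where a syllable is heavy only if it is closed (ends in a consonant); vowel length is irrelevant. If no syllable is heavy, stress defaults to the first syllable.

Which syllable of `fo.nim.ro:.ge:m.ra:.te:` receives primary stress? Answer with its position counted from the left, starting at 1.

Weights: 1 fo L, 2 nim H, 3 ro: L, 4 ge:m H, 5 ra: L, 6 te: L.
Heavy syllables in the domain: 2, 4. The leftmost is syllable 2 (nim).
Primary stress: syllable 2 → fo.ˈnim.ro:.ge:m.ra:.te:.

2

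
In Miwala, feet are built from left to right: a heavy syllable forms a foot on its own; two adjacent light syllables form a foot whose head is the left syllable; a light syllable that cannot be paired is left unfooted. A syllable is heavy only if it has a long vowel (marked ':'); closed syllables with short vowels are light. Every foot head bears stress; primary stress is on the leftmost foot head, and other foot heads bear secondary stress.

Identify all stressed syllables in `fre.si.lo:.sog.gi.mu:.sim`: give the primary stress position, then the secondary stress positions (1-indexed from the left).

primary 1, secondary 3, 4, 6

Weights: 1 fre L, 2 si L, 3 lo: H, 4 sog L, 5 gi L, 6 mu: H, 7 sim L.
Parse left to right (heavy = foot alone; LL = one foot; stranded L unfooted): (ˈfre.si) (ˈlo:) (ˈsog.gi) (ˈmu:) sim.
Foot heads: 1, 3, 4, 6.
Primary stress on the leftmost head = syllable 1.
Secondary stress on 3, 4, 6: ˈfre.si.ˌlo:.ˌsog.gi.ˌmu:.sim.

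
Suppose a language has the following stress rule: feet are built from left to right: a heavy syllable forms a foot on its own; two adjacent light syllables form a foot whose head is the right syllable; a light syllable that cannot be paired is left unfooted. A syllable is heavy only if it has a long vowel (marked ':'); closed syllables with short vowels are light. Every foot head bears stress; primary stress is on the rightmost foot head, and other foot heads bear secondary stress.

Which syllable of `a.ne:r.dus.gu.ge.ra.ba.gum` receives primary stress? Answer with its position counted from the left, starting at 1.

8

Weights: 1 a L, 2 ne:r H, 3 dus L, 4 gu L, 5 ge L, 6 ra L, 7 ba L, 8 gum L.
Parse left to right (heavy = foot alone; LL = one foot; stranded L unfooted): a (ˈne:r) (dus.ˈgu) (ge.ˈra) (ba.ˈgum).
Foot heads: 2, 4, 6, 8.
Primary stress on the rightmost head = syllable 8.
Primary stress: syllable 8 → a.ne:r.dus.gu.ge.ra.ba.ˈgum.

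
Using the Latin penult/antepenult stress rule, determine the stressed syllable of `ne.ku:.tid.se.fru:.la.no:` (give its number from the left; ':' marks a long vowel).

5

Classical Latin: stress the penult if heavy (long vowel or closed), else the antepenult.
Weights: 5 fru: H, 6 la L, 7 no: H.
The penult (syllable 6, la) is light, so stress falls on the antepenult (syllable 5, fru:).
Stress on syllable 5: ne.ku:.tid.se.ˈfru:.la.no:.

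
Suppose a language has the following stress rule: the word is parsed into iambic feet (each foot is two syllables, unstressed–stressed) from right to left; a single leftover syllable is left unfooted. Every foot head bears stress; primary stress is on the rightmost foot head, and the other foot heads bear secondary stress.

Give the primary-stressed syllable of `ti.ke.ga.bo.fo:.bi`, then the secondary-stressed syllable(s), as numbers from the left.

primary 6, secondary 2, 4

Parse right to left into iambic (σˈσ) feet: (ti.ˈke) (ga.ˈbo) (fo:.ˈbi).
Foot heads (stressed positions): 2, 4, 6.
End Rule Rightmost: primary stress on the rightmost head = syllable 6.
Secondary stress on 2, 4: ti.ˌke.ga.ˌbo.fo:.ˈbi.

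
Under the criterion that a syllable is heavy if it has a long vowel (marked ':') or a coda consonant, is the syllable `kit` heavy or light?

`kit`: short vowel, closed (coda /t/). Closed → heavy.

heavy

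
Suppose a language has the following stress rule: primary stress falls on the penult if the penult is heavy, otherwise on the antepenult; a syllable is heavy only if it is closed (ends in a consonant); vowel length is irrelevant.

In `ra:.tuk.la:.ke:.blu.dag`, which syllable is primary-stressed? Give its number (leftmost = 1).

Weights: 4 ke: L, 5 blu L, 6 dag H.
The penult (syllable 5, blu) is light, so stress falls on the antepenult (syllable 4, ke:).
Primary stress: syllable 4 → ra:.tuk.la:.ˈke:.blu.dag.

4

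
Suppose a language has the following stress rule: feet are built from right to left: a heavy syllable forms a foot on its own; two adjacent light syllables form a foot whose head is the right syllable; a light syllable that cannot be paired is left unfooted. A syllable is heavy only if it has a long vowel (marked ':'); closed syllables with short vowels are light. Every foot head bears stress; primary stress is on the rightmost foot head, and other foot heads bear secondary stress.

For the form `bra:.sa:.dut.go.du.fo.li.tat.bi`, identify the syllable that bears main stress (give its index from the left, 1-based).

9

Weights: 1 bra: H, 2 sa: H, 3 dut L, 4 go L, 5 du L, 6 fo L, 7 li L, 8 tat L, 9 bi L.
Parse right to left (heavy = foot alone; LL = one foot; stranded L unfooted): (ˈbra:) (ˈsa:) dut (go.ˈdu) (fo.ˈli) (tat.ˈbi).
Foot heads: 1, 2, 5, 7, 9.
Primary stress on the rightmost head = syllable 9.
Primary stress: syllable 9 → bra:.sa:.dut.go.du.fo.li.tat.ˈbi.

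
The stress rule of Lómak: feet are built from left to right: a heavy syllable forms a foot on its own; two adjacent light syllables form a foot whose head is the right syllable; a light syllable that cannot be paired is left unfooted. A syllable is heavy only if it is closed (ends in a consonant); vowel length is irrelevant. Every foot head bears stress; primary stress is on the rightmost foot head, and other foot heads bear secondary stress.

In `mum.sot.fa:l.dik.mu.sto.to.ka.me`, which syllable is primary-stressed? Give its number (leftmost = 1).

8

Weights: 1 mum H, 2 sot H, 3 fa:l H, 4 dik H, 5 mu L, 6 sto L, 7 to L, 8 ka L, 9 me L.
Parse left to right (heavy = foot alone; LL = one foot; stranded L unfooted): (ˈmum) (ˈsot) (ˈfa:l) (ˈdik) (mu.ˈsto) (to.ˈka) me.
Foot heads: 1, 2, 3, 4, 6, 8.
Primary stress on the rightmost head = syllable 8.
Primary stress: syllable 8 → mum.sot.fa:l.dik.mu.sto.to.ˈka.me.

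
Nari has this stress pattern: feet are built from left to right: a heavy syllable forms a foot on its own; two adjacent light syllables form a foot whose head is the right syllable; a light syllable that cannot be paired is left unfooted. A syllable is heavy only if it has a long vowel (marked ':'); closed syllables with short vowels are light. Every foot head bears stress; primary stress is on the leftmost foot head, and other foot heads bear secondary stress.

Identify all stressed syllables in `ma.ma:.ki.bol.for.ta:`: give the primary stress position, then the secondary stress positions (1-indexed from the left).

Weights: 1 ma L, 2 ma: H, 3 ki L, 4 bol L, 5 for L, 6 ta: H.
Parse left to right (heavy = foot alone; LL = one foot; stranded L unfooted): ma (ˈma:) (ki.ˈbol) for (ˈta:).
Foot heads: 2, 4, 6.
Primary stress on the leftmost head = syllable 2.
Secondary stress on 4, 6: ma.ˈma:.ki.ˌbol.for.ˌta:.

primary 2, secondary 4, 6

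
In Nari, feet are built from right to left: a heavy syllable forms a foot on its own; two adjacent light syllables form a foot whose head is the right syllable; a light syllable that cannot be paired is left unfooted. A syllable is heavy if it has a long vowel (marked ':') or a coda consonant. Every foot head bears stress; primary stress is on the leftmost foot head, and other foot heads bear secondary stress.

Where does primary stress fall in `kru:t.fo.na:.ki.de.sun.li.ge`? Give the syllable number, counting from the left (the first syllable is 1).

1

Weights: 1 kru:t H, 2 fo L, 3 na: H, 4 ki L, 5 de L, 6 sun H, 7 li L, 8 ge L.
Parse right to left (heavy = foot alone; LL = one foot; stranded L unfooted): (ˈkru:t) fo (ˈna:) (ki.ˈde) (ˈsun) (li.ˈge).
Foot heads: 1, 3, 5, 6, 8.
Primary stress on the leftmost head = syllable 1.
Primary stress: syllable 1 → ˈkru:t.fo.na:.ki.de.sun.li.ge.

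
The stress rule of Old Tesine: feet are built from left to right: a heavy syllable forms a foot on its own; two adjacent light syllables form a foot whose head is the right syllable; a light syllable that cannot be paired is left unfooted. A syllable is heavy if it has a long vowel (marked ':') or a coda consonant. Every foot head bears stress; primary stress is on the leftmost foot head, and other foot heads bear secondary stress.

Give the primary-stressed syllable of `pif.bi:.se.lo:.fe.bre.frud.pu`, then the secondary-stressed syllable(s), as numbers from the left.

Weights: 1 pif H, 2 bi: H, 3 se L, 4 lo: H, 5 fe L, 6 bre L, 7 frud H, 8 pu L.
Parse left to right (heavy = foot alone; LL = one foot; stranded L unfooted): (ˈpif) (ˈbi:) se (ˈlo:) (fe.ˈbre) (ˈfrud) pu.
Foot heads: 1, 2, 4, 6, 7.
Primary stress on the leftmost head = syllable 1.
Secondary stress on 2, 4, 6, 7: ˈpif.ˌbi:.se.ˌlo:.fe.ˌbre.ˌfrud.pu.

primary 1, secondary 2, 4, 6, 7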